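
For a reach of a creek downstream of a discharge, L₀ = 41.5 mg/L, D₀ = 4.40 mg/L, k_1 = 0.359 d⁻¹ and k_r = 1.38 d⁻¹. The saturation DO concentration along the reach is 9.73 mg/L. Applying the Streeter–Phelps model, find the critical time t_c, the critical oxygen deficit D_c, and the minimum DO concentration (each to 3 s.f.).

With k_r/k_1 = 3.844 and 1 − D₀(k_r−k_1)/(k_1 L₀) = 0.6985,
t_c = ln(3.844 × 0.6985) / (1.38 − 0.359) = ln(2.685) / 1.021 = 0.9876/1.021 = 0.9673 d.
L(t_c) = L₀ e^(−k_1 t_c) = 41.5 × 0.7066 = 29.32 mg/L, and at the critical point k_r D_c = k_1 L, so D_c = (0.359/1.38) × 29.32 = 7.629 mg/L.
Minimum DO = C_s − D_c = 9.73 − 7.629 = 2.101 mg/L.

t_c ≈ 0.967 d; D_c ≈ 7.63 mg/L; min DO ≈ 2.10 mg/L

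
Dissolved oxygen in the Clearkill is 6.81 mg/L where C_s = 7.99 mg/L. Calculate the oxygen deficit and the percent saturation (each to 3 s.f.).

D = C_s − C = 7.99 − 6.81 = 1.18 mg/L.
% saturation = 6.81/7.99 × 100 = 85.2 %.

D ≈ 1.18 mg/L; 85.2 % saturation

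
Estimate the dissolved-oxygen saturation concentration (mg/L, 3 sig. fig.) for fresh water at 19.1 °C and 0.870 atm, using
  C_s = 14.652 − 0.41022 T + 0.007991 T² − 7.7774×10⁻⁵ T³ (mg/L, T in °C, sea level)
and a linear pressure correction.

C_s ≈ 8.00 mg/L

At sea level: C_s = 14.652 − 0.41022×19.1 + 0.007991×19.1² − 7.7774×10⁻⁵×19.1³ = 9.190 mg/L.
Pressure correction: C_s' = 9.190 × 0.870 = 7.995 mg/L.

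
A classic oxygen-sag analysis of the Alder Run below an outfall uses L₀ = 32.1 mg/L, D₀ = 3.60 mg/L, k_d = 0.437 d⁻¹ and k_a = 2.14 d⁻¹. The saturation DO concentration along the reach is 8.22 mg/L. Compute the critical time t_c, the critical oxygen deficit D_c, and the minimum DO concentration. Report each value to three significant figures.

t_c ≈ 0.595 d; D_c ≈ 5.05 mg/L; min DO ≈ 3.17 mg/L

With k_a/k_d = 4.897 and 1 − D₀(k_a−k_d)/(k_d L₀) = 0.5630,
t_c = ln(4.897 × 0.5630) / (2.14 − 0.437) = ln(2.757) / 1.703 = 1.014/1.703 = 0.5955 d.
L(t_c) = L₀ e^(−k_d t_c) = 32.1 × 0.7709 = 24.75 mg/L, and at the critical point k_a D_c = k_d L, so D_c = (0.437/2.14) × 24.75 = 5.053 mg/L.
Minimum DO = C_s − D_c = 8.22 − 5.053 = 3.167 mg/L.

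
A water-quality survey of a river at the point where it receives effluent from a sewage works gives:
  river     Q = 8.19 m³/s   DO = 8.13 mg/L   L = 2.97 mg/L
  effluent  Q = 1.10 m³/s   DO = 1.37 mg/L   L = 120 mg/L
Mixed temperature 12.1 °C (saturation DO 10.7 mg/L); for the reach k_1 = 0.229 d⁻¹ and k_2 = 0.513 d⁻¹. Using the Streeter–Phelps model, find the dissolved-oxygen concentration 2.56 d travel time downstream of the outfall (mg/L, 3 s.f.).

Mixed DO = (8.19×8.13 + 1.10×1.37)/(8.19+1.10) = 68.09/9.290 = 7.330 mg/L.
Mixed L₀ = (8.19×2.97 + 1.10×120)/(9.290) = 156.3/9.290 = 16.83 mg/L.
Initial deficit D₀ = C_s − DO₀ = 10.7 − 7.330 = 3.370 mg/L.
D(2.56) = [0.229×16.83/(0.513−0.229)](e^(−0.229×2.56) − e^(−0.513×2.56)) + 3.370 e^(−0.513×2.56)
= 13.57 × (0.5564 − 0.2689) + 3.370 × 0.2689 = 4.807 mg/L.
DO = 10.7 − 4.807 = 5.893 mg/L.

DO ≈ 5.89 mg/L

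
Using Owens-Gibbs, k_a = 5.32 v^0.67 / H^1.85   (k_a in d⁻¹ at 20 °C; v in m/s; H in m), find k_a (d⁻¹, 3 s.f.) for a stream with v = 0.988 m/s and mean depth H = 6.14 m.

k_a ≈ 0.184 d⁻¹

k_a = 5.32 × 0.988^0.67 / 6.14^1.85 = 5.32 × 0.9919 / 28.72 = 0.1838 d⁻¹.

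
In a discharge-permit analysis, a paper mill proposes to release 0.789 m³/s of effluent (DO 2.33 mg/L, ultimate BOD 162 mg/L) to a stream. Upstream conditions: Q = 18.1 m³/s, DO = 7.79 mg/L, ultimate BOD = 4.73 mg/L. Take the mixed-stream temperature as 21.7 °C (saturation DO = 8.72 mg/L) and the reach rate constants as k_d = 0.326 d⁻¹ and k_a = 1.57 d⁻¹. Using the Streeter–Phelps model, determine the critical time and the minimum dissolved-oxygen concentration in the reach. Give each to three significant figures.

Mixed DO = (18.1×7.79 + 0.789×2.33)/(18.1+0.789) = 142.8/18.89 = 7.562 mg/L.
Mixed L₀ = (18.1×4.73 + 0.789×162)/(18.89) = 213.4/18.89 = 11.30 mg/L.
Initial deficit D₀ = C_s − DO₀ = 8.72 − 7.562 = 1.158 mg/L.
t_c = (1/1.244) ln[(1.57/0.326)(1 − 1.158×1.244/(0.326×11.30))] = 0.8039 × ln(2.932) = 0.8648 d.
D_c = (0.326/1.57) × 11.30 × e^(−0.326×0.8648) = 0.2076 × 11.30 × 0.7543 = 1.770 mg/L.
Minimum DO = 8.72 − 1.770 = 6.950 mg/L.

t_c ≈ 0.865 d; minimum DO ≈ 6.95 mg/L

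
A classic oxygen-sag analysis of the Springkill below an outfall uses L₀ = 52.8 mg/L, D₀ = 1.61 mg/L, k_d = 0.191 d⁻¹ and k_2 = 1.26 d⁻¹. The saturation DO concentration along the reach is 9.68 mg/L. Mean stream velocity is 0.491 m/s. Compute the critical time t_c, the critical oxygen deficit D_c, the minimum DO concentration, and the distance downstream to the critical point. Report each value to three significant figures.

With k_2/k_d = 6.597 and 1 − D₀(k_2−k_d)/(k_d L₀) = 0.8293,
t_c = ln(6.597 × 0.8293) / (1.26 − 0.191) = ln(5.471) / 1.069 = 1.699/1.069 = 1.590 d.
D_c = (k_d/k_2) L₀ e^(−k_d t_c) = (0.191/1.26) × 52.8 × e^(−0.191×1.590) = 0.1516 × 52.8 × 0.7381 = 5.908 mg/L.
Minimum DO = C_s − D_c = 9.68 − 5.908 = 3.772 mg/L.
x_c = v t_c = 0.491 m/s × 1.590 d × 86400 s/d = 67440 m ≈ 67.4 km.

t_c ≈ 1.59 d; D_c ≈ 5.91 mg/L; min DO ≈ 3.77 mg/L; x_c ≈ 67.4 km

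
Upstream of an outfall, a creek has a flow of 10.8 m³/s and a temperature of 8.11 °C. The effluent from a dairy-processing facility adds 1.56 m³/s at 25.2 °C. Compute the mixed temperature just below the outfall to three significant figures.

10.3 °C

Flow-weighted mixing: C = (Q_r C_r + Q_w C_w)/(Q_r + Q_w)
= (10.8×8.11 + 1.56×25.2)/(10.8 + 1.56) = 126.9/12.36 = 10.27 °C.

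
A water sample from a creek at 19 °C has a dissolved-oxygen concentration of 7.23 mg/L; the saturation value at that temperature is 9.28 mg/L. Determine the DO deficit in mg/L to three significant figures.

D ≈ 2.05 mg/L

D = C_s − C = 9.28 − 7.23 = 2.05 mg/L.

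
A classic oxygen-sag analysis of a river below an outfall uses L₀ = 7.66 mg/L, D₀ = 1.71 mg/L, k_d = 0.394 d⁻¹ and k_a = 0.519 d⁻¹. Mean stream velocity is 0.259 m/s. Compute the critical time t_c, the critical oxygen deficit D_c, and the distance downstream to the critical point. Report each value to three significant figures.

With k_a/k_d = 1.317 and 1 − D₀(k_a−k_d)/(k_d L₀) = 0.9292,
t_c = ln(1.317 × 0.9292) / (0.519 − 0.394) = ln(1.224) / 0.1250 = 0.2021/0.1250 = 1.617 d.
L(t_c) = L₀ e^(−k_d t_c) = 7.66 × 0.5289 = 4.051 mg/L, and at the critical point k_a D_c = k_d L, so D_c = (0.394/0.519) × 4.051 = 3.075 mg/L.
x_c = v t_c = 0.259 m/s × 1.617 d × 86400 s/d = 36180 m ≈ 36.2 km.

t_c ≈ 1.62 d; D_c ≈ 3.08 mg/L; x_c ≈ 36.2 km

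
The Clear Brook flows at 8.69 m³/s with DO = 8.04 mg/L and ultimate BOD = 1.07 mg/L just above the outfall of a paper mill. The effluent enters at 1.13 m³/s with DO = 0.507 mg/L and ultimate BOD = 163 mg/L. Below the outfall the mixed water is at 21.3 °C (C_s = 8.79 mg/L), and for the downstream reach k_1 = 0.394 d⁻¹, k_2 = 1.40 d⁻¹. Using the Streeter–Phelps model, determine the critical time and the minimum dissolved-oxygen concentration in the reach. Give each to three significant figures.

Mixed DO = (8.69×8.04 + 1.13×0.507)/(8.69+1.13) = 70.44/9.820 = 7.173 mg/L.
Mixed L₀ = (8.69×1.07 + 1.13×163)/(9.820) = 193.5/9.820 = 19.70 mg/L.
Initial deficit D₀ = C_s − DO₀ = 8.79 − 7.173 = 1.617 mg/L.
t_c = (1/1.006) ln[(1.40/0.394)(1 − 1.617×1.006/(0.394×19.70))] = 0.9940 × ln(2.809) = 1.027 d.
D_c = (0.394/1.40) × 19.70 × e^(−0.394×1.027) = 0.2814 × 19.70 × 0.6673 = 3.700 mg/L.
Minimum DO = 8.79 − 3.700 = 5.090 mg/L.

t_c ≈ 1.03 d; minimum DO ≈ 5.09 mg/L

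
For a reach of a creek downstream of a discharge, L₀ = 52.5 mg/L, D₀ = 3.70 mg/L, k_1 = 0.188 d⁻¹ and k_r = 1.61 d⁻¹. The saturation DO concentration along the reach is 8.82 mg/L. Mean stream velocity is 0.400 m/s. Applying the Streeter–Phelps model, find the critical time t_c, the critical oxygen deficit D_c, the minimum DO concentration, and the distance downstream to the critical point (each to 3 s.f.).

t_c ≈ 0.975 d; D_c ≈ 5.10 mg/L; min DO ≈ 3.72 mg/L; x_c ≈ 33.7 km

At the critical point dD/dt = 0, so k_1 L₀ e^(−k_1 t) = k_r D. Substituting D(t) from the Streeter–Phelps equation and solving for t gives
t_c = ln[(k_r/k_1)(1 − D₀(k_r−k_1)/(k_1 L₀))] / (k_r−k_1).
Here k_r−k_1 = 1.422 d⁻¹ and 1 − D₀(k_r−k_1)/(k_1 L₀) = 1 − 3.70×1.422/(0.188×52.5) = 0.4669, so
t_c = ln(8.564 × 0.4669) / 1.422 = 1.386 / 1.422 = 0.9747 d.
L(t_c) = L₀ e^(−k_1 t_c) = 52.5 × 0.8326 = 43.71 mg/L, and at the critical point k_r D_c = k_1 L, so D_c = (0.188/1.61) × 43.71 = 5.104 mg/L.
Minimum DO = C_s − D_c = 8.82 − 5.104 = 3.716 mg/L.
x_c = v t_c = 0.400 m/s × 0.9747 d × 86400 s/d = 33680 m ≈ 33.7 km.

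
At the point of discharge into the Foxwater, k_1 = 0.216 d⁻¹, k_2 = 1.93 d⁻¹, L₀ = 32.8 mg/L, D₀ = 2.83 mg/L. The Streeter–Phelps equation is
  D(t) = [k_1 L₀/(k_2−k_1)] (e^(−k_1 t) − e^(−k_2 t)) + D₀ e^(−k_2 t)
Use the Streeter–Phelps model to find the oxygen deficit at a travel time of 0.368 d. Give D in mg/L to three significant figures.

k_1 L₀/(k_2−k_1) = 0.216×32.8/(1.93−0.216) = 7.085/1.714 = 4.133 mg/L.
e^(−k_1 t) = e^(−0.216×0.3680) = 0.9236; e^(−k_2 t) = e^(−1.93×0.3680) = 0.4915.
D = 4.133 × (0.9236 − 0.4915) + 2.83 × 0.4915 = 1.786 + 1.391 = 3.177 mg/L.

D ≈ 3.18 mg/L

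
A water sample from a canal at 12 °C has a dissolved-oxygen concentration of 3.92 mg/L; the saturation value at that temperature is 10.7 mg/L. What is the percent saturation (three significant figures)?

% saturation = C/C_s × 100 = 3.92/10.7 × 100 = 36.6 %.

36.6 % saturation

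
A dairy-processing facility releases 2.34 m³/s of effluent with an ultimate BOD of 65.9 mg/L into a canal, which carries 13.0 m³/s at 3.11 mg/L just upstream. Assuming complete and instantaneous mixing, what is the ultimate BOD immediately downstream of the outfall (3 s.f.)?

Flow-weighted mixing: C = (Q_r C_r + Q_w C_w)/(Q_r + Q_w)
= (13.0×3.11 + 2.34×65.9)/(13.0 + 2.34) = 194.6/15.34 = 12.69 mg/L.

12.7 mg/L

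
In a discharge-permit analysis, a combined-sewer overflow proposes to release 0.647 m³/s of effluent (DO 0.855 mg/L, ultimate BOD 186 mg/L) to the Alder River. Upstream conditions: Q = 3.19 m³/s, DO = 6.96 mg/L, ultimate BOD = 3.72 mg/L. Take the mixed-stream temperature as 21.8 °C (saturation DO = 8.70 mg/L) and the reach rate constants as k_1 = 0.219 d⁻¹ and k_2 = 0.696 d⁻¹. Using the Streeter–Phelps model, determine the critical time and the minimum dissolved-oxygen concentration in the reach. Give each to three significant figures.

Mixed DO = (3.19×6.96 + 0.647×0.855)/(3.19+0.647) = 22.76/3.837 = 5.931 mg/L.
Mixed L₀ = (3.19×3.72 + 0.647×186)/(3.837) = 132.2/3.837 = 34.46 mg/L.
Initial deficit D₀ = C_s − DO₀ = 8.70 − 5.931 = 2.769 mg/L.
t_c = (1/0.4770) ln[(0.696/0.219)(1 − 2.769×0.4770/(0.219×34.46))] = 2.096 × ln(2.622) = 2.021 d.
D_c = (0.219/0.696) × 34.46 × e^(−0.219×2.021) = 0.3147 × 34.46 × 0.6424 = 6.965 mg/L.
Minimum DO = 8.70 − 6.965 = 1.735 mg/L.

t_c ≈ 2.02 d; minimum DO ≈ 1.73 mg/L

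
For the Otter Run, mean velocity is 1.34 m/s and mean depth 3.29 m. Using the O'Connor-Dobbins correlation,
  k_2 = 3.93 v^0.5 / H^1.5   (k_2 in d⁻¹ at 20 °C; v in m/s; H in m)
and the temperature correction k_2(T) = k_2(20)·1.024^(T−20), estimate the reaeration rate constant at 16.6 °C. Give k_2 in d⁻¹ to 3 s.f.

k_2(20) = 3.93 × 1.34^0.5 / 3.29^1.5 = 3.93 × 1.158 / 5.968 = 0.7623 d⁻¹.
k_2(16.6) = 0.7623 × 1.024^(16.6−20) = 0.7623 × 0.9225 = 0.7033 d⁻¹.

k_2 ≈ 0.703 d⁻¹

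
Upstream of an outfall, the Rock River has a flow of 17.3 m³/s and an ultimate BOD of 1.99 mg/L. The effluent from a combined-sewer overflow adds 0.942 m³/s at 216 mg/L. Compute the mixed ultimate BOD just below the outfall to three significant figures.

Flow-weighted mixing: C = (Q_r C_r + Q_w C_w)/(Q_r + Q_w)
= (17.3×1.99 + 0.942×216)/(17.3 + 0.942) = 237.9/18.24 = 13.04 mg/L.

13.0 mg/L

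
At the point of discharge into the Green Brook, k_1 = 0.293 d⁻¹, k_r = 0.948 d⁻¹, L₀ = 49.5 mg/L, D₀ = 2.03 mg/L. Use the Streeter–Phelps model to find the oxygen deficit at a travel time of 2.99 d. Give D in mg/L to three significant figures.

k_1 L₀/(k_r−k_1) = 0.293×49.5/(0.948−0.293) = 14.50/0.6550 = 22.14 mg/L.
e^(−k_1 t) = e^(−0.293×2.990) = 0.4164; e^(−k_r t) = e^(−0.948×2.990) = 0.05875.
D = 22.14 × (0.4164 − 0.05875) + 2.03 × 0.05875 = 7.920 + 0.1193 = 8.039 mg/L.

D ≈ 8.04 mg/L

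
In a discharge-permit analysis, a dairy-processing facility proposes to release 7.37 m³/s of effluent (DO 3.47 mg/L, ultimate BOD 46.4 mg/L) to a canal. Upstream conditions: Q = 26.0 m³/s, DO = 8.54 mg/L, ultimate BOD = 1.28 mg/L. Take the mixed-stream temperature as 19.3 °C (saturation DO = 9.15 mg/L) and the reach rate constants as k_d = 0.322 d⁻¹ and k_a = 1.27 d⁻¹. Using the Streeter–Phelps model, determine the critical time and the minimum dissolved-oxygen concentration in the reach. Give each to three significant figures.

Mixed DO = (26.0×8.54 + 7.37×3.47)/(26.0+7.37) = 247.6/33.37 = 7.420 mg/L.
Mixed L₀ = (26.0×1.28 + 7.37×46.4)/(33.37) = 375.2/33.37 = 11.25 mg/L.
Initial deficit D₀ = C_s − DO₀ = 9.15 − 7.420 = 1.730 mg/L.
t_c = (1/0.9480) ln[(1.27/0.322)(1 − 1.730×0.9480/(0.322×11.25))] = 1.055 × ln(2.158) = 0.8113 d.
D_c = (0.322/1.27) × 11.25 × e^(−0.322×0.8113) = 0.2535 × 11.25 × 0.7701 = 2.196 mg/L.
Minimum DO = 9.15 − 2.196 = 6.954 mg/L.

t_c ≈ 0.811 d; minimum DO ≈ 6.95 mg/L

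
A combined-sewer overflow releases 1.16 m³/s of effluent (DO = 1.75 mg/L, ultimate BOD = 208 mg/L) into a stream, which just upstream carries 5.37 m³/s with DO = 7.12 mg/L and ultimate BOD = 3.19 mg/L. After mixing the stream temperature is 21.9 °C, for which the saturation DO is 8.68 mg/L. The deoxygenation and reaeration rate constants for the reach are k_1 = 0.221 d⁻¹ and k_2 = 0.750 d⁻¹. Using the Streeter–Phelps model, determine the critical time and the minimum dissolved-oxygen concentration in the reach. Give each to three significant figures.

t_c ≈ 2.00 d; minimum DO ≈ 1.18 mg/L

Mixed DO = (5.37×7.12 + 1.16×1.75)/(5.37+1.16) = 40.26/6.530 = 6.166 mg/L.
Mixed L₀ = (5.37×3.19 + 1.16×208)/(6.530) = 258.4/6.530 = 39.57 mg/L.
Initial deficit D₀ = C_s − DO₀ = 8.68 − 6.166 = 2.514 mg/L.
t_c = (1/0.5290) ln[(0.750/0.221)(1 − 2.514×0.5290/(0.221×39.57))] = 1.890 × ln(2.878) = 1.998 d.
D_c = (0.221/0.750) × 39.57 × e^(−0.221×1.998) = 0.2947 × 39.57 × 0.6430 = 7.498 mg/L.
Minimum DO = 8.68 − 7.498 = 1.182 mg/L.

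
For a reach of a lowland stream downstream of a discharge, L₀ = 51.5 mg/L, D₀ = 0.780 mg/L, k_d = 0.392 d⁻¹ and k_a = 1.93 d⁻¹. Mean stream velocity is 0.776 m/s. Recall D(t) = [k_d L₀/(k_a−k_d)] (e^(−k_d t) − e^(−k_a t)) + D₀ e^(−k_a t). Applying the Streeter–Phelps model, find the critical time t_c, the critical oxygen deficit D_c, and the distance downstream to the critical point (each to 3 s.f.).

t_c ≈ 0.997 d; D_c ≈ 7.08 mg/L; x_c ≈ 66.8 km

With k_a/k_d = 4.923 and 1 − D₀(k_a−k_d)/(k_d L₀) = 0.9406,
t_c = ln(4.923 × 0.9406) / (1.93 − 0.392) = ln(4.631) / 1.538 = 1.533/1.538 = 0.9966 d.
L(t_c) = L₀ e^(−k_d t_c) = 51.5 × 0.6766 = 34.85 mg/L, and at the critical point k_a D_c = k_d L, so D_c = (0.392/1.93) × 34.85 = 7.077 mg/L.
x_c = v t_c = 0.776 m/s × 0.9966 d × 86400 s/d = 66820 m ≈ 66.8 km.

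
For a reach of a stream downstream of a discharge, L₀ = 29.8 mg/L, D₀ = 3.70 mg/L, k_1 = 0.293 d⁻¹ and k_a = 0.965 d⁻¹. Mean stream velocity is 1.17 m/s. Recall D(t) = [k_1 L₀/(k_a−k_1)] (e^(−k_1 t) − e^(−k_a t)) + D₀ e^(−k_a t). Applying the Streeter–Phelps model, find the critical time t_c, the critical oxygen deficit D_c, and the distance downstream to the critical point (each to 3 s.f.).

With k_a/k_1 = 3.294 and 1 − D₀(k_a−k_1)/(k_1 L₀) = 0.7152,
t_c = ln(3.294 × 0.7152) / (0.965 − 0.293) = ln(2.356) / 0.6720 = 0.8568/0.6720 = 1.275 d.
D_c = (k_1/k_a) L₀ e^(−k_1 t_c) = (0.293/0.965) × 29.8 × e^(−0.293×1.275) = 0.3036 × 29.8 × 0.6883 = 6.227 mg/L.
x_c = v t_c = 1.17 m/s × 1.275 d × 86400 s/d = 128900 m ≈ 129 km.

t_c ≈ 1.28 d; D_c ≈ 6.23 mg/L; x_c ≈ 129 km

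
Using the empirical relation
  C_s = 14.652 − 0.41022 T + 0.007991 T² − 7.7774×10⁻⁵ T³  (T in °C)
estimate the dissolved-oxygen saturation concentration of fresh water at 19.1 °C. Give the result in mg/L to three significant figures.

C_s ≈ 9.19 mg/L

C_s = 14.652 − 0.41022×19.1 + 0.007991×19.1² − 7.7774×10⁻⁵×19.1³ = 9.190 mg/L.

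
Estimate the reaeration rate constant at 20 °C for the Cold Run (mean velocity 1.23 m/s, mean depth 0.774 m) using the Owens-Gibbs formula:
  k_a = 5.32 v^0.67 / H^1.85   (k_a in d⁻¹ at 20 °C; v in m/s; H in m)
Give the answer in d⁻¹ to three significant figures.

k_a = 5.32 × 1.23^0.67 / 0.774^1.85 = 5.32 × 1.149 / 0.6225 = 9.817 d⁻¹.

k_a ≈ 9.82 d⁻¹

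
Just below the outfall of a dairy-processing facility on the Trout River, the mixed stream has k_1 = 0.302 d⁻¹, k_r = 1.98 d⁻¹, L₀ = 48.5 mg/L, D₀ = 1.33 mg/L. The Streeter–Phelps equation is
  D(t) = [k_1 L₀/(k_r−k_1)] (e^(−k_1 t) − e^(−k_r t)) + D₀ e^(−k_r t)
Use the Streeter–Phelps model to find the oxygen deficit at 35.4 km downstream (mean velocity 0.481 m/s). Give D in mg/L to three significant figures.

Travel time t = x/v = 35.4 km / (0.481 m/s) = 35400 m / 0.481 m/s = 73600 s = 0.8518 d.
k_1 L₀/(k_r−k_1) = 0.302×48.5/(1.98−0.302) = 14.65/1.678 = 8.729 mg/L.
e^(−k_1 t) = e^(−0.302×0.8518) = 0.7732; e^(−k_r t) = e^(−1.98×0.8518) = 0.1851.
D = 8.729 × (0.7732 − 0.1851) + 1.33 × 0.1851 = 5.133 + 0.2462 = 5.379 mg/L.

D ≈ 5.38 mg/L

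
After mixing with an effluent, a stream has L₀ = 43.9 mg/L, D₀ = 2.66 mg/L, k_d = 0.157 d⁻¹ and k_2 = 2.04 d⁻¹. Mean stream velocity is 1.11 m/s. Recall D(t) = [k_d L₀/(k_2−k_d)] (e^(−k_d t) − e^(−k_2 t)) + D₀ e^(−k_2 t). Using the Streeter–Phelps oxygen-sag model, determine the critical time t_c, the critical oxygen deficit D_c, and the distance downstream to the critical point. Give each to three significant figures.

t_c ≈ 0.673 d; D_c ≈ 3.04 mg/L; x_c ≈ 64.5 km

At the critical point dD/dt = 0, so k_d L₀ e^(−k_d t) = k_2 D. Substituting D(t) from the Streeter–Phelps equation and solving for t gives
t_c = ln[(k_2/k_d)(1 − D₀(k_2−k_d)/(k_d L₀))] / (k_2−k_d).
Here k_2−k_d = 1.883 d⁻¹ and 1 − D₀(k_2−k_d)/(k_d L₀) = 1 − 2.66×1.883/(0.157×43.9) = 0.2733, so
t_c = ln(12.99 × 0.2733) / 1.883 = 1.267 / 1.883 = 0.6730 d.
D_c = (k_d/k_2) L₀ e^(−k_d t_c) = (0.157/2.04) × 43.9 × e^(−0.157×0.6730) = 0.07696 × 43.9 × 0.8997 = 3.040 mg/L.
x_c = v t_c = 1.11 m/s × 0.6730 d × 86400 s/d = 64540 m ≈ 64.5 km.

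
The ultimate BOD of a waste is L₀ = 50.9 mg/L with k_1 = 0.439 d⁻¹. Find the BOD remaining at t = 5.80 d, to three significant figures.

L_t = L₀ e^(−k_1 t) = 50.9 × e^(−0.439×5.80) = 50.9 × 0.07838 = 3.989 mg/L.

L ≈ 3.99 mg/L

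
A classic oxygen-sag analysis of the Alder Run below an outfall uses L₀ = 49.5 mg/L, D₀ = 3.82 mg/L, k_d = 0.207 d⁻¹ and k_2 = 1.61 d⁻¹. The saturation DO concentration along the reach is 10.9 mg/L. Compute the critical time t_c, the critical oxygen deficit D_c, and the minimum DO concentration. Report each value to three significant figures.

t_c ≈ 0.934 d; D_c ≈ 5.25 mg/L; min DO ≈ 5.65 mg/L

With k_2/k_d = 7.778 and 1 − D₀(k_2−k_d)/(k_d L₀) = 0.4769,
t_c = ln(7.778 × 0.4769) / (1.61 − 0.207) = ln(3.710) / 1.403 = 1.311/1.403 = 0.9344 d.
L(t_c) = L₀ e^(−k_d t_c) = 49.5 × 0.8241 = 40.79 mg/L, and at the critical point k_2 D_c = k_d L, so D_c = (0.207/1.61) × 40.79 = 5.245 mg/L.
Minimum DO = C_s − D_c = 10.9 − 5.245 = 5.655 mg/L.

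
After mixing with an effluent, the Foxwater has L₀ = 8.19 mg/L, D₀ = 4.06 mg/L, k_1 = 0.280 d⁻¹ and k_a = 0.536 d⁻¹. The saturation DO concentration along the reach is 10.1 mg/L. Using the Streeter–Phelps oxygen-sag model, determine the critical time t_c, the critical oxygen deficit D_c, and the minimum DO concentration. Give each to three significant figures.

t_c ≈ 0.178 d; D_c ≈ 4.07 mg/L; min DO ≈ 6.03 mg/L

With k_a/k_1 = 1.914 and 1 − D₀(k_a−k_1)/(k_1 L₀) = 0.5468,
t_c = ln(1.914 × 0.5468) / (0.536 − 0.280) = ln(1.047) / 0.2560 = 0.04561/0.2560 = 0.1782 d.
L(t_c) = L₀ e^(−k_1 t_c) = 8.19 × 0.9513 = 7.791 mg/L, and at the critical point k_a D_c = k_1 L, so D_c = (0.280/0.536) × 7.791 = 4.070 mg/L.
Minimum DO = C_s − D_c = 10.1 − 4.070 = 6.030 mg/L.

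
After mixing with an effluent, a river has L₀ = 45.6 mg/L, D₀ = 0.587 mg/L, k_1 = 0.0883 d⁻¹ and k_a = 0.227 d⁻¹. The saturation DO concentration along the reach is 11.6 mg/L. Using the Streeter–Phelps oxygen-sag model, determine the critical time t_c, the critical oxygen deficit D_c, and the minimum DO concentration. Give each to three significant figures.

At the critical point dD/dt = 0, so k_1 L₀ e^(−k_1 t) = k_a D. Substituting D(t) from the Streeter–Phelps equation and solving for t gives
t_c = ln[(k_a/k_1)(1 − D₀(k_a−k_1)/(k_1 L₀))] / (k_a−k_1).
Here k_a−k_1 = 0.1387 d⁻¹ and 1 − D₀(k_a−k_1)/(k_1 L₀) = 1 − 0.587×0.1387/(0.0883×45.6) = 0.9798, so
t_c = ln(2.571 × 0.9798) / 0.1387 = 0.9238 / 0.1387 = 6.660 d.
D_c = (k_1/k_a) L₀ e^(−k_1 t_c) = (0.0883/0.227) × 45.6 × e^(−0.0883×6.660) = 0.3890 × 45.6 × 0.5554 = 9.851 mg/L.
Minimum DO = C_s − D_c = 11.6 − 9.851 = 1.749 mg/L.

t_c ≈ 6.66 d; D_c ≈ 9.85 mg/L; min DO ≈ 1.75 mg/L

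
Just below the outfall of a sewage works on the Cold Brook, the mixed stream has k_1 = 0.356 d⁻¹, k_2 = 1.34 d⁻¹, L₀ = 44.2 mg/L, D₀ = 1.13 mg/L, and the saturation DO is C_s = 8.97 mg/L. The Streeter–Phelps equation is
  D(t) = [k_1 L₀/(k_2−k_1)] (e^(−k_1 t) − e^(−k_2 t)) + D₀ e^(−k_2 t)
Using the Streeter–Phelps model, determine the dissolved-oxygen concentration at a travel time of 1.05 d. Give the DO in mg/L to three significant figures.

k_1 L₀/(k_2−k_1) = 0.356×44.2/(1.34−0.356) = 15.74/0.9840 = 15.99 mg/L.
e^(−k_1 t) = e^(−0.356×1.050) = 0.6881; e^(−k_2 t) = e^(−1.34×1.050) = 0.2449.
D = 15.99 × (0.6881 − 0.2449) + 1.13 × 0.2449 = 7.088 + 0.2767 = 7.365 mg/L.
DO = C_s − D = 8.97 − 7.365 = 1.605 mg/L.

DO ≈ 1.61 mg/L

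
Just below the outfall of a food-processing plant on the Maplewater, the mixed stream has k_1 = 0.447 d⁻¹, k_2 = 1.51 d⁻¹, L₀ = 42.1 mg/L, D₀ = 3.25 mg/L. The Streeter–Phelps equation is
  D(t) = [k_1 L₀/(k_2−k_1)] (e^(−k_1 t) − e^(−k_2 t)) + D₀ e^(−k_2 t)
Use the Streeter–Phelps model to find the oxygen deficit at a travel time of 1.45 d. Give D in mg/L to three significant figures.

D ≈ 7.64 mg/L

k_1 L₀/(k_2−k_1) = 0.447×42.1/(1.51−0.447) = 18.82/1.063 = 17.70 mg/L.
e^(−k_1 t) = e^(−0.447×1.450) = 0.5230; e^(−k_2 t) = e^(−1.51×1.450) = 0.1120.
D = 17.70 × (0.5230 − 0.1120) + 3.25 × 0.1120 = 7.277 + 0.3639 = 7.641 mg/L.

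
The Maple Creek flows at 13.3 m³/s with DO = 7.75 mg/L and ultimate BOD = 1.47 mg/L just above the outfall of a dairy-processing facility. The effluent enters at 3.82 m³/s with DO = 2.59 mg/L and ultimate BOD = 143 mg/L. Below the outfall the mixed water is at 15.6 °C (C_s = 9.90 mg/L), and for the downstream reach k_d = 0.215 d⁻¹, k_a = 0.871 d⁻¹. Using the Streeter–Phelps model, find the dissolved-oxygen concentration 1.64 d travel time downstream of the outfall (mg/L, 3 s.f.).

DO ≈ 4.09 mg/L

Mixed DO = (13.3×7.75 + 3.82×2.59)/(13.3+3.82) = 113.0/17.12 = 6.599 mg/L.
Mixed L₀ = (13.3×1.47 + 3.82×143)/(17.12) = 565.8/17.12 = 33.05 mg/L.
Initial deficit D₀ = C_s − DO₀ = 9.90 − 6.599 = 3.301 mg/L.
D(1.64) = [0.215×33.05/(0.871−0.215)](e^(−0.215×1.64) − e^(−0.871×1.64)) + 3.301 e^(−0.871×1.64)
= 10.83 × (0.7029 − 0.2397) + 3.301 × 0.2397 = 5.808 mg/L.
DO = 9.90 − 5.808 = 4.092 mg/L.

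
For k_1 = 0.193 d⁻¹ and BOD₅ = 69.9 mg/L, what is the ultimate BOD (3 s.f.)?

L₀ ≈ 113 mg/L

BOD₅ = L₀(1 − e^(−5k_1)) ⇒ L₀ = BOD₅ / (1 − e^(−5×0.193))
= 69.9 / (1 − 0.3810) = 69.9 / 0.6190 = 112.9 mg/L.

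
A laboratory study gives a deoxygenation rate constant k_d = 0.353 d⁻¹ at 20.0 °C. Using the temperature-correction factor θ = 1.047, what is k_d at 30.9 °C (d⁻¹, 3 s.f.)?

k_d ≈ 0.582 d⁻¹

k_d(T₂) = k_d(T₁) · θ^(T₂−T₁) = 0.353 × 1.047^(30.9−20.0)
= 0.353 × 1.047^10.9 = 0.353 × 1.650 = 0.5824 d⁻¹.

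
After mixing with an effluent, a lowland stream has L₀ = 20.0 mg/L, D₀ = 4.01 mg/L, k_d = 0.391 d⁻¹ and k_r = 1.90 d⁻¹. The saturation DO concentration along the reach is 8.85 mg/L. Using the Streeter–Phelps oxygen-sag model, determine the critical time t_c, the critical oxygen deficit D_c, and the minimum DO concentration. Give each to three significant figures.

t_c ≈ 0.0627 d; D_c ≈ 4.02 mg/L; min DO ≈ 4.83 mg/L

t_c = [1/(k_r−k_d)] ln[(k_r/k_d)(1 − D₀(k_r−k_d)/(k_d L₀))]
= [1/(1.90−0.391)] ln[(1.90/0.391)(1 − 4.01×1.509/(0.391×20.0))]
= (1/1.509) ln[4.859 × 0.2262] = 0.6627 × ln(1.099) = 0.6627 × 0.09458 = 0.06268 d.
L(t_c) = L₀ e^(−k_d t_c) = 20.0 × 0.9758 = 19.52 mg/L, and at the critical point k_r D_c = k_d L, so D_c = (0.391/1.90) × 19.52 = 4.016 mg/L.
Minimum DO = C_s − D_c = 8.85 − 4.016 = 4.834 mg/L.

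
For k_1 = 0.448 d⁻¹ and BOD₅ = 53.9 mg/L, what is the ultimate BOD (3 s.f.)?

BOD₅ = L₀(1 − e^(−5k_1)) ⇒ L₀ = BOD₅ / (1 − e^(−5×0.448))
= 53.9 / (1 − 0.1065) = 53.9 / 0.8935 = 60.32 mg/L.

L₀ ≈ 60.3 mg/L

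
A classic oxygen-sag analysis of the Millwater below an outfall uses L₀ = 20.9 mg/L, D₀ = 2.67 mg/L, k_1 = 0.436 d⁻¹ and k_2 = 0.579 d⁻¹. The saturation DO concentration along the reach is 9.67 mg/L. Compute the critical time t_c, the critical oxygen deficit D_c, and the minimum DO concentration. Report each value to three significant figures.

t_c ≈ 1.68 d; D_c ≈ 7.55 mg/L; min DO ≈ 2.12 mg/L

t_c = [1/(k_2−k_1)] ln[(k_2/k_1)(1 − D₀(k_2−k_1)/(k_1 L₀))]
= [1/(0.579−0.436)] ln[(0.579/0.436)(1 − 2.67×0.1430/(0.436×20.9))]
= (1/0.1430) ln[1.328 × 0.9581] = 6.993 × ln(1.272) = 6.993 × 0.2409 = 1.684 d.
L(t_c) = L₀ e^(−k_1 t_c) = 20.9 × 0.4798 = 10.03 mg/L, and at the critical point k_2 D_c = k_1 L, so D_c = (0.436/0.579) × 10.03 = 7.551 mg/L.
Minimum DO = C_s − D_c = 9.67 − 7.551 = 2.119 mg/L.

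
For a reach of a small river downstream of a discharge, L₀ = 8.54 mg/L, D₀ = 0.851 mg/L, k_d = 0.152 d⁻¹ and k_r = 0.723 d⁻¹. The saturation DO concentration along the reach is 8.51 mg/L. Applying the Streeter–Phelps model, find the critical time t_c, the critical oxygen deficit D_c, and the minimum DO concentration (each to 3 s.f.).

t_c ≈ 1.91 d; D_c ≈ 1.34 mg/L; min DO ≈ 7.17 mg/L

At the critical point dD/dt = 0, so k_d L₀ e^(−k_d t) = k_r D. Substituting D(t) from the Streeter–Phelps equation and solving for t gives
t_c = ln[(k_r/k_d)(1 − D₀(k_r−k_d)/(k_d L₀))] / (k_r−k_d).
Here k_r−k_d = 0.5710 d⁻¹ and 1 − D₀(k_r−k_d)/(k_d L₀) = 1 − 0.851×0.5710/(0.152×8.54) = 0.6257, so
t_c = ln(4.757 × 0.6257) / 0.5710 = 1.091 / 0.5710 = 1.910 d.
D_c = (k_d/k_r) L₀ e^(−k_d t_c) = (0.152/0.723) × 8.54 × e^(−0.152×1.910) = 0.2102 × 8.54 × 0.7480 = 1.343 mg/L.
Minimum DO = C_s − D_c = 8.51 − 1.343 = 7.167 mg/L.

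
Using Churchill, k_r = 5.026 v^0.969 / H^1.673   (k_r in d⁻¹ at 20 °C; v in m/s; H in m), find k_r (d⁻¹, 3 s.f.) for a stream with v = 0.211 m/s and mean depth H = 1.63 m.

k_r ≈ 0.491 d⁻¹

k_r = 5.026 × 0.211^0.969 / 1.63^1.673 = 5.026 × 0.2214 / 2.265 = 0.4914 d⁻¹.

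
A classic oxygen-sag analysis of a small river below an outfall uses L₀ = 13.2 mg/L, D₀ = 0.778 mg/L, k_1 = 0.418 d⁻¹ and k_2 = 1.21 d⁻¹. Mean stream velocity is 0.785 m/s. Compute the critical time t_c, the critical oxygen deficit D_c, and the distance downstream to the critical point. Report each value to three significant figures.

With k_2/k_1 = 2.895 and 1 − D₀(k_2−k_1)/(k_1 L₀) = 0.8883,
t_c = ln(2.895 × 0.8883) / (1.21 − 0.418) = ln(2.571) / 0.7920 = 0.9445/0.7920 = 1.193 d.
L(t_c) = L₀ e^(−k_1 t_c) = 13.2 × 0.6075 = 8.018 mg/L, and at the critical point k_2 D_c = k_1 L, so D_c = (0.418/1.21) × 8.018 = 2.770 mg/L.
x_c = v t_c = 0.785 m/s × 1.193 d × 86400 s/d = 80880 m ≈ 80.9 km.

t_c ≈ 1.19 d; D_c ≈ 2.77 mg/L; x_c ≈ 80.9 km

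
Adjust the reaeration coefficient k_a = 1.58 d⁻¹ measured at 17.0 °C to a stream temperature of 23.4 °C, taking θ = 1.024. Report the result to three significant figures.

k_a ≈ 1.84 d⁻¹

k_a(T₂) = k_a(T₁) · θ^(T₂−T₁) = 1.58 × 1.024^(23.4−17.0)
= 1.58 × 1.024^6.40 = 1.58 × 1.164 = 1.839 d⁻¹.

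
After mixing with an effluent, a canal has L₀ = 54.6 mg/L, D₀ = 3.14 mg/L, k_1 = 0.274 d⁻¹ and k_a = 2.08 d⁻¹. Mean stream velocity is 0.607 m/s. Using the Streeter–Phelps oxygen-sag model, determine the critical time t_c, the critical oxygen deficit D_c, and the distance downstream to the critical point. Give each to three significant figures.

t_c = [1/(k_a−k_1)] ln[(k_a/k_1)(1 − D₀(k_a−k_1)/(k_1 L₀))]
= [1/(2.08−0.274)] ln[(2.08/0.274)(1 − 3.14×1.806/(0.274×54.6))]
= (1/1.806) ln[7.591 × 0.6209] = 0.5537 × ln(4.714) = 0.5537 × 1.550 = 0.8585 d.
L(t_c) = L₀ e^(−k_1 t_c) = 54.6 × 0.7904 = 43.16 mg/L, and at the critical point k_a D_c = k_1 L, so D_c = (0.274/2.08) × 43.16 = 5.685 mg/L.
x_c = v t_c = 0.607 m/s × 0.8585 d × 86400 s/d = 45020 m ≈ 45.0 km.

t_c ≈ 0.859 d; D_c ≈ 5.68 mg/L; x_c ≈ 45.0 km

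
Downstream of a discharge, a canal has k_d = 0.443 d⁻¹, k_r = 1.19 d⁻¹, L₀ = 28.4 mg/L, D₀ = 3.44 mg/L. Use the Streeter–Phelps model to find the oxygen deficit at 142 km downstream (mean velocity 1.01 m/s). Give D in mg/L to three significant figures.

D ≈ 6.26 mg/L

Travel time t = x/v = 142 km / (1.01 m/s) = 142000 m / 1.01 m/s = 140600 s = 1.627 d.
k_d L₀/(k_r−k_d) = 0.443×28.4/(1.19−0.443) = 12.58/0.7470 = 16.84 mg/L.
e^(−k_d t) = e^(−0.443×1.627) = 0.4863; e^(−k_r t) = e^(−1.19×1.627) = 0.1442.
D = 16.84 × (0.4863 − 0.1442) + 3.44 × 0.1442 = 5.762 + 0.4961 = 6.258 mg/L.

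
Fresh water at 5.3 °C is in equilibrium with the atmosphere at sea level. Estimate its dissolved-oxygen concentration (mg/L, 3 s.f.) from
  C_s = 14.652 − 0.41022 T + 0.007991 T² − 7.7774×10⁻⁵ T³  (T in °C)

C_s = 14.652 − 0.41022×5.3 + 0.007991×5.3² − 7.7774×10⁻⁵×5.3³ = 12.69 mg/L.

C_s ≈ 12.7 mg/L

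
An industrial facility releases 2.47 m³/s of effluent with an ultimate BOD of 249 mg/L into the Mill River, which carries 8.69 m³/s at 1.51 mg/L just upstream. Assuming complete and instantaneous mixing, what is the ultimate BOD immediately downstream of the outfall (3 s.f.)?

56.3 mg/L

Flow-weighted mixing: C = (Q_r C_r + Q_w C_w)/(Q_r + Q_w)
= (8.69×1.51 + 2.47×249)/(8.69 + 2.47) = 628.2/11.16 = 56.29 mg/L.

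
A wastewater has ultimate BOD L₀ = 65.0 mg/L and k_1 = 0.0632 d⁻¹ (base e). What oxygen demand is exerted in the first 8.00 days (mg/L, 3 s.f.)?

y_t = L₀(1 − e^(−k_1 t)) = 65.0 × (1 − e^(−0.0632×8.00))
= 65.0 × (1 − 0.6031) = 65.0 × 0.3969 = 25.80 mg/L.

y ≈ 25.8 mg/L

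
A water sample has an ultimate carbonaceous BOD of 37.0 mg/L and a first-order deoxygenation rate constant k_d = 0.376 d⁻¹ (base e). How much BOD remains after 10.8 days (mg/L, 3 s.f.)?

L ≈ 0.638 mg/L

L_t = L₀ e^(−k_d t) = 37.0 × e^(−0.376×10.8) = 37.0 × 0.01724 = 0.6377 mg/L.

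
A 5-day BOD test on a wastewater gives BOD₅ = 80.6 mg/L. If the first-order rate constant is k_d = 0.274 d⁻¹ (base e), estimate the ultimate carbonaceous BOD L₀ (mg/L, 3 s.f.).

L₀ ≈ 108 mg/L

BOD₅ = L₀(1 − e^(−5k_d)) ⇒ L₀ = BOD₅ / (1 − e^(−5×0.274))
= 80.6 / (1 − 0.2541) = 80.6 / 0.7459 = 108.1 mg/L.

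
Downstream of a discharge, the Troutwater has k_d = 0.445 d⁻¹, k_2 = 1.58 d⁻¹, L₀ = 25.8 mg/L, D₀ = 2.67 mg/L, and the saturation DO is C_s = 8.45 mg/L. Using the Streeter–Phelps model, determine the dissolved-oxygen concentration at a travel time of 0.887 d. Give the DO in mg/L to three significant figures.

DO ≈ 3.47 mg/L

k_d L₀/(k_2−k_d) = 0.445×25.8/(1.58−0.445) = 11.48/1.135 = 10.12 mg/L.
e^(−k_d t) = e^(−0.445×0.8870) = 0.6739; e^(−k_2 t) = e^(−1.58×0.8870) = 0.2462.
D = 10.12 × (0.6739 − 0.2462) + 2.67 × 0.2462 = 4.326 + 0.6575 = 4.983 mg/L.
DO = C_s − D = 8.45 − 4.983 = 3.467 mg/L.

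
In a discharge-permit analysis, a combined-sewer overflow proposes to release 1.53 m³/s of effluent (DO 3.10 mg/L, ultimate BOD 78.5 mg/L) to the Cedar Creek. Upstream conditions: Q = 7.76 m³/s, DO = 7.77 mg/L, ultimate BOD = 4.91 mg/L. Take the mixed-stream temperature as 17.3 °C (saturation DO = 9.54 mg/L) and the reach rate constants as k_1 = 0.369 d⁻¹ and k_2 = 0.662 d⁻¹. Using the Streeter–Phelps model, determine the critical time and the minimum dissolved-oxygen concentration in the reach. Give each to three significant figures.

t_c ≈ 1.56 d; minimum DO ≈ 4.21 mg/L

Mixed DO = (7.76×7.77 + 1.53×3.10)/(7.76+1.53) = 65.04/9.290 = 7.001 mg/L.
Mixed L₀ = (7.76×4.91 + 1.53×78.5)/(9.290) = 158.2/9.290 = 17.03 mg/L.
Initial deficit D₀ = C_s − DO₀ = 9.54 − 7.001 = 2.539 mg/L.
t_c = (1/0.2930) ln[(0.662/0.369)(1 − 2.539×0.2930/(0.369×17.03))] = 3.413 × ln(1.582) = 1.565 d.
D_c = (0.369/0.662) × 17.03 × e^(−0.369×1.565) = 0.5574 × 17.03 × 0.5614 = 5.329 mg/L.
Minimum DO = 9.54 − 5.329 = 4.211 mg/L.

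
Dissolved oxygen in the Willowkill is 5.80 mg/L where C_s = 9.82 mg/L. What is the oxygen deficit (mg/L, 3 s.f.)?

D ≈ 4.02 mg/L

D = C_s − C = 9.82 − 5.80 = 4.02 mg/L.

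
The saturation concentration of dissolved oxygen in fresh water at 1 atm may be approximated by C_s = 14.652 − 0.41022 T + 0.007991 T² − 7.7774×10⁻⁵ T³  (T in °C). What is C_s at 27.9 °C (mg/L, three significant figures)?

C_s ≈ 7.74 mg/L

C_s = 14.652 − 0.41022×27.9 + 0.007991×27.9² − 7.7774×10⁻⁵×27.9³ = 7.738 mg/L.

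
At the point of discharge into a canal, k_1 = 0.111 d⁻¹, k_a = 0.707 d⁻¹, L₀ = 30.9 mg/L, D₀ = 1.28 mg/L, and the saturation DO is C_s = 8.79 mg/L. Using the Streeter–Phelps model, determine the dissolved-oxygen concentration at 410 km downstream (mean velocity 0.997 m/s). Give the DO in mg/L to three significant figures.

Travel time t = x/v = 410 km / (0.997 m/s) = 410000 m / 0.997 m/s = 411200 s = 4.760 d.
k_1 L₀/(k_a−k_1) = 0.111×30.9/(0.707−0.111) = 3.430/0.5960 = 5.755 mg/L.
e^(−k_1 t) = e^(−0.111×4.760) = 0.5896; e^(−k_a t) = e^(−0.707×4.760) = 0.03456.
D = 5.755 × (0.5896 − 0.03456) + 1.28 × 0.03456 = 3.194 + 0.04424 = 3.238 mg/L.
DO = C_s − D = 8.79 − 3.238 = 5.552 mg/L.

DO ≈ 5.55 mg/L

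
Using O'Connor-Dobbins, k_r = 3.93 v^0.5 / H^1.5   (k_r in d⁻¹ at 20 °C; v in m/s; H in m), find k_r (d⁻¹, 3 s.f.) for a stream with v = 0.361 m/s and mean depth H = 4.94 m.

k_r = 3.93 × 0.361^0.5 / 4.94^1.5 = 3.93 × 0.6008 / 10.98 = 0.2151 d⁻¹.

k_r ≈ 0.215 d⁻¹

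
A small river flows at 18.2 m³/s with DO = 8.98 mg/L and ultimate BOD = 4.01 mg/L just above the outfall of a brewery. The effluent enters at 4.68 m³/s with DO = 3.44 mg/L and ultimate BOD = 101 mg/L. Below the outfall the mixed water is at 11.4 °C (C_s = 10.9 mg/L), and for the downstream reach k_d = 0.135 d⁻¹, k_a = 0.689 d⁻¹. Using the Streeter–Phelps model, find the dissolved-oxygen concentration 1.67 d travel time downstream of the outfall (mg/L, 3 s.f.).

DO ≈ 7.13 mg/L

Mixed DO = (18.2×8.98 + 4.68×3.44)/(18.2+4.68) = 179.5/22.88 = 7.847 mg/L.
Mixed L₀ = (18.2×4.01 + 4.68×101)/(22.88) = 545.7/22.88 = 23.85 mg/L.
Initial deficit D₀ = C_s − DO₀ = 10.9 − 7.847 = 3.053 mg/L.
D(1.67) = [0.135×23.85/(0.689−0.135)](e^(−0.135×1.67) − e^(−0.689×1.67)) + 3.053 e^(−0.689×1.67)
= 5.812 × (0.7982 − 0.3164) + 3.053 × 0.3164 = 3.766 mg/L.
DO = 10.9 − 3.766 = 7.134 mg/L.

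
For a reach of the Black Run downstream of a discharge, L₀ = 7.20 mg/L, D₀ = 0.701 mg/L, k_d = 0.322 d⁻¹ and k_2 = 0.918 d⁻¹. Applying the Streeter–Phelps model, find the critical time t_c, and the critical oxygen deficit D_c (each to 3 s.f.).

With k_2/k_d = 2.851 and 1 − D₀(k_2−k_d)/(k_d L₀) = 0.8198,
t_c = ln(2.851 × 0.8198) / (0.918 − 0.322) = ln(2.337) / 0.5960 = 0.8489/0.5960 = 1.424 d.
D_c = (k_d/k_2) L₀ e^(−k_d t_c) = (0.322/0.918) × 7.20 × e^(−0.322×1.424) = 0.3508 × 7.20 × 0.6321 = 1.596 mg/L.

t_c ≈ 1.42 d; D_c ≈ 1.60 mg/L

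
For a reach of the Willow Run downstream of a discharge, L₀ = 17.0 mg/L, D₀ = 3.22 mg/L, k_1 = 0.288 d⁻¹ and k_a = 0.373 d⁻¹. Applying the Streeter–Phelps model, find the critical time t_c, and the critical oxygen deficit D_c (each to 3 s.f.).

t_c ≈ 2.37 d; D_c ≈ 6.64 mg/L

With k_a/k_1 = 1.295 and 1 − D₀(k_a−k_1)/(k_1 L₀) = 0.9441,
t_c = ln(1.295 × 0.9441) / (0.373 − 0.288) = ln(1.223) / 0.08500 = 0.2011/0.08500 = 2.366 d.
D_c = (k_1/k_a) L₀ e^(−k_1 t_c) = (0.288/0.373) × 17.0 × e^(−0.288×2.366) = 0.7721 × 17.0 × 0.5059 = 6.641 mg/L.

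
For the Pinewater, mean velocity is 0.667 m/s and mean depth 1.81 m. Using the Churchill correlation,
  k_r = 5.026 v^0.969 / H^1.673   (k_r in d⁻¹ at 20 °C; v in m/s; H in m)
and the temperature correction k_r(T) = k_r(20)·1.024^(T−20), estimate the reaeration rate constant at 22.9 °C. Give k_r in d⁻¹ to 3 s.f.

k_r(20) = 5.026 × 0.667^0.969 / 1.81^1.673 = 5.026 × 0.6754 / 2.698 = 1.258 d⁻¹.
k_r(22.9) = 1.258 × 1.024^(22.9−20) = 1.258 × 1.071 = 1.348 d⁻¹.

k_r ≈ 1.35 d⁻¹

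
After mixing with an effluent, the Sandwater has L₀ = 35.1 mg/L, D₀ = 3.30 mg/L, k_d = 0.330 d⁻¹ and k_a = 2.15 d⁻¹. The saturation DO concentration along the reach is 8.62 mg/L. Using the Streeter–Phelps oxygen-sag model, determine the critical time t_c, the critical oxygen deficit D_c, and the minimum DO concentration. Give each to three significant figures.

t_c ≈ 0.628 d; D_c ≈ 4.38 mg/L; min DO ≈ 4.24 mg/L

At the critical point dD/dt = 0, so k_d L₀ e^(−k_d t) = k_a D. Substituting D(t) from the Streeter–Phelps equation and solving for t gives
t_c = ln[(k_a/k_d)(1 − D₀(k_a−k_d)/(k_d L₀))] / (k_a−k_d).
Here k_a−k_d = 1.820 d⁻¹ and 1 − D₀(k_a−k_d)/(k_d L₀) = 1 − 3.30×1.820/(0.330×35.1) = 0.4815, so
t_c = ln(6.515 × 0.4815) / 1.820 = 1.143 / 1.820 = 0.6282 d.
D_c = (k_d/k_a) L₀ e^(−k_d t_c) = (0.330/2.15) × 35.1 × e^(−0.330×0.6282) = 0.1535 × 35.1 × 0.8128 = 4.379 mg/L.
Minimum DO = C_s − D_c = 8.62 − 4.379 = 4.241 mg/L.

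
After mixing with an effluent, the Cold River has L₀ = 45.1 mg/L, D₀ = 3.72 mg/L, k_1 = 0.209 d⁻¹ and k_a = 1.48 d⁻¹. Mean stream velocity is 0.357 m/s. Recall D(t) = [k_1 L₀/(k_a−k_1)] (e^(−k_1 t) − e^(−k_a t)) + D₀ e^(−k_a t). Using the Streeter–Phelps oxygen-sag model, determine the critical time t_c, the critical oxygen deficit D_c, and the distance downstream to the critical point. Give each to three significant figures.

t_c ≈ 0.992 d; D_c ≈ 5.18 mg/L; x_c ≈ 30.6 km

t_c = [1/(k_a−k_1)] ln[(k_a/k_1)(1 − D₀(k_a−k_1)/(k_1 L₀))]
= [1/(1.48−0.209)] ln[(1.48/0.209)(1 − 3.72×1.271/(0.209×45.1))]
= (1/1.271) ln[7.081 × 0.4984] = 0.7868 × ln(3.529) = 0.7868 × 1.261 = 0.9922 d.
D_c = (k_1/k_a) L₀ e^(−k_1 t_c) = (0.209/1.48) × 45.1 × e^(−0.209×0.9922) = 0.1412 × 45.1 × 0.8127 = 5.176 mg/L.
x_c = v t_c = 0.357 m/s × 0.9922 d × 86400 s/d = 30600 m ≈ 30.6 km.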